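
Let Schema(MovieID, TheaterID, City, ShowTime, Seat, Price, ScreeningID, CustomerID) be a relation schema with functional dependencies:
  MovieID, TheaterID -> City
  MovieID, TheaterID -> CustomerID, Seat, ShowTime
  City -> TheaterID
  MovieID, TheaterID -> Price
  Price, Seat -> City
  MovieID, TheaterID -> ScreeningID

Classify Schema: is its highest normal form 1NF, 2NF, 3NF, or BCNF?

3NF

Candidate keys: {City, MovieID}, {MovieID, Price, Seat}, {MovieID, TheaterID}. Prime attributes: {City, MovieID, Price, Seat, TheaterID}.
City -> TheaterID: {City}⁺ = {City, TheaterID}, which is not all of the attributes, so the left side is not a superkey — BCNF is violated.
Its right-hand attributes {TheaterID} are all prime, as are those of every other non-superkey FD — the relation is in 3NF.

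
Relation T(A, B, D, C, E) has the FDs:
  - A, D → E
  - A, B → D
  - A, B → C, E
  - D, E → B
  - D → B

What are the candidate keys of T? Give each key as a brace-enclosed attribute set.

Attributes never on any right-hand side: {A} — every candidate key must contain it.
{A, B} is a candidate key since {A, B}⁺ = {A, B, C, D, E} covers every attribute.
{A, D} is a candidate key since {A, D}⁺ = {A, B, C, D, E} covers every attribute.
These are minimal and exhaustive — every other superkey contains one of them.

{A, B}, {A, D}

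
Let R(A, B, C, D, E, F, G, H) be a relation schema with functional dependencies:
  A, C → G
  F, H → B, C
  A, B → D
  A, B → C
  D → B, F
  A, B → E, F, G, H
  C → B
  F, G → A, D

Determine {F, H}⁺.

{B, C, F, H}

Start with {F, H}.
F, H → B, C applies; add {B, C} → now {B, C, F, H}.
No further FD applies.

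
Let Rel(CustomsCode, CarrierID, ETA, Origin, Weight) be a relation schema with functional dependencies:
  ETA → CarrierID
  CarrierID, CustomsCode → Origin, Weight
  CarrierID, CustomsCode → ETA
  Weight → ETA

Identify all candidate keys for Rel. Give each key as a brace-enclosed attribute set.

Attributes never on any right-hand side: {CustomsCode} — every candidate key must contain it.
{CarrierID, CustomsCode}⁺ = {CarrierID, CustomsCode, ETA, Origin, Weight}, which is every attribute, so {CarrierID, CustomsCode} is a candidate key.
{CustomsCode, ETA}⁺ = {CarrierID, CustomsCode, ETA, Origin, Weight}, which is every attribute, so {CustomsCode, ETA} is a candidate key.
{CustomsCode, Weight}⁺ = {CarrierID, CustomsCode, ETA, Origin, Weight}, which is every attribute, so {CustomsCode, Weight} is a candidate key.
Any other superkey properly contains one of these, so there are no further candidate keys.

{CarrierID, CustomsCode}, {CustomsCode, ETA}, {CustomsCode, Weight}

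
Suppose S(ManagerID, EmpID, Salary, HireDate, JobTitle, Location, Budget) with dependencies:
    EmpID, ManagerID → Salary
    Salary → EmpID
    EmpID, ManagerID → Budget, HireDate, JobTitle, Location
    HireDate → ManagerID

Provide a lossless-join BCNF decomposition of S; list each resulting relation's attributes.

{Budget, HireDate, JobTitle, Location, Salary}; {EmpID, Salary}; {HireDate, ManagerID}

Candidate keys of the original relation: {EmpID, HireDate}, {EmpID, ManagerID}, {HireDate, Salary}, {ManagerID, Salary}.
Within {Budget, EmpID, HireDate, JobTitle, Location, ManagerID, Salary}: {Salary}⁺ ∩ {Budget, EmpID, HireDate, JobTitle, Location, ManagerID, Salary} = {EmpID, Salary}, not the whole set, so Salary → EmpID violates BCNF; decompose into {EmpID, Salary} and {Budget, HireDate, JobTitle, Location, ManagerID, Salary}.
{EmpID, Salary} is in BCNF.
Within {Budget, HireDate, JobTitle, Location, ManagerID, Salary}: {HireDate}⁺ ∩ {Budget, HireDate, JobTitle, Location, ManagerID, Salary} = {HireDate, ManagerID}, not the whole set, so HireDate → ManagerID violates BCNF; decompose into {HireDate, ManagerID} and {Budget, HireDate, JobTitle, Location, Salary}.
{HireDate, ManagerID} is in BCNF.
{Budget, HireDate, JobTitle, Location, Salary} is in BCNF.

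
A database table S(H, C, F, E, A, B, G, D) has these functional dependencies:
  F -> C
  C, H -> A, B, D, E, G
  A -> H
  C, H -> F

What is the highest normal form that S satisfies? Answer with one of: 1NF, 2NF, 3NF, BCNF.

Candidate keys: {A, C}, {A, F}, {C, H}, {F, H}. Prime attributes: {A, C, F, H}.
F -> C breaks BCNF: {F}⁺ = {C, F}, so {F} is not a superkey.
Since {C} ⊆ prime attributes and every other non-superkey FD also has a prime right side, the schema is in 3NF.

3NF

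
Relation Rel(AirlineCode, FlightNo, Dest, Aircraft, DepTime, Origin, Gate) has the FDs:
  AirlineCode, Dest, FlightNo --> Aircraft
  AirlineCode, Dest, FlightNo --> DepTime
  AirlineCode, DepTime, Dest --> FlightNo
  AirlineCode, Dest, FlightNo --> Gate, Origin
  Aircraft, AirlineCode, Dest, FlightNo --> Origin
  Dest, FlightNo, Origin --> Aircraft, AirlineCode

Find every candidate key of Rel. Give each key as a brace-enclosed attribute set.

No FD produces {Dest}, so it must be in every candidate key.
{AirlineCode, DepTime, Dest}⁺ = {Aircraft, AirlineCode, DepTime, Dest, FlightNo, Gate, Origin}, which is every attribute, so {AirlineCode, DepTime, Dest} is a candidate key.
{AirlineCode, Dest, FlightNo}⁺ = {Aircraft, AirlineCode, DepTime, Dest, FlightNo, Gate, Origin}, which is every attribute, so {AirlineCode, Dest, FlightNo} is a candidate key.
{Dest, FlightNo, Origin}⁺ = {Aircraft, AirlineCode, DepTime, Dest, FlightNo, Gate, Origin}, which is every attribute, so {Dest, FlightNo, Origin} is a candidate key.
Any other superkey properly contains one of these, so there are no further candidate keys.

{AirlineCode, DepTime, Dest}, {AirlineCode, Dest, FlightNo}, {Dest, FlightNo, Origin}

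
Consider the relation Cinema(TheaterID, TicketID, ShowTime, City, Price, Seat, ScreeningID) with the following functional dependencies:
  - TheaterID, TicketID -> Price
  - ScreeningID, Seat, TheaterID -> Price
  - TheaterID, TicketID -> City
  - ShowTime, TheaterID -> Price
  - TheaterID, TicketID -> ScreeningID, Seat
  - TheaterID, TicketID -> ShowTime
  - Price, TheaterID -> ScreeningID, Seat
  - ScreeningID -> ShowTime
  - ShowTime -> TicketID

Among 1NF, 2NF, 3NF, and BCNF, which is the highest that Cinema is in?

3NF

Candidate keys: {Price, TheaterID}, {ScreeningID, TheaterID}, {ShowTime, TheaterID}, {TheaterID, TicketID}. Prime attributes: {Price, ScreeningID, ShowTime, TheaterID, TicketID}.
ScreeningID -> ShowTime breaks BCNF: {ScreeningID}⁺ = {ScreeningID, ShowTime, TicketID}, so {ScreeningID} is not a superkey.
Its right-hand attributes {ShowTime} are all prime, as are those of every other non-superkey FD — the relation is in 3NF.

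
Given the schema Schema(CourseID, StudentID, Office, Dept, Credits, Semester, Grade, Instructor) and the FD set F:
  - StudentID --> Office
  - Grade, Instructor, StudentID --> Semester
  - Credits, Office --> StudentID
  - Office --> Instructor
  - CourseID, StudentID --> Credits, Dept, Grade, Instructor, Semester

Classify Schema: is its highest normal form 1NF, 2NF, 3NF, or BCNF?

1NF

Candidate keys: {CourseID, Credits, Office}, {CourseID, StudentID}. Prime attributes: {CourseID, Credits, Office, StudentID}.
StudentID --> Office: {StudentID}⁺ = {Instructor, Office, StudentID}, which is not all of the attributes, so the left side is not a superkey — BCNF is violated.
Grade, Instructor, StudentID --> Semester determines the non-prime attribute {Semester} from a non-superkey — 3NF is violated.
{StudentID} is a proper subset of the key {CourseID, StudentID}, and {StudentID}⁺ contains the non-prime attribute {Instructor} — a partial dependency, so 2NF is violated.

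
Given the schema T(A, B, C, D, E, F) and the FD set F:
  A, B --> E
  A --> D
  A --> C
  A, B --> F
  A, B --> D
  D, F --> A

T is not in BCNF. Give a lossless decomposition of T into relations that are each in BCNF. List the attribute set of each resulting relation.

Candidate keys of the original relation: {A, B}, {B, D, F}.
{A, B, C, D, E, F}: {A} determines {A, C, D} here but is not a superkey — split on A --> C, D, giving {A, C, D} and {A, B, E, F}.
{A, C, D}: every determinant is a superkey — BCNF.
{A, B, E, F}: every determinant is a superkey — BCNF.

{A, B, E, F}; {A, C, D}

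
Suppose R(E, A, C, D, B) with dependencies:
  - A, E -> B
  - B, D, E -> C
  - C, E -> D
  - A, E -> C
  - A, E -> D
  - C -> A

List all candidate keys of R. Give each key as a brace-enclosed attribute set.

{A, E}, {B, D, E}, {C, E}

No FD produces {E}, so it must be in every candidate key.
{A, E}⁺ = {A, B, C, D, E} — all of the relation — so {A, E} is a candidate key.
{C, E}⁺ = {A, B, C, D, E} — all of the relation — so {C, E} is a candidate key.
{B, D, E}⁺ = {A, B, C, D, E} — all of the relation — so {B, D, E} is a candidate key.
Any other superkey properly contains one of these, so there are no further candidate keys.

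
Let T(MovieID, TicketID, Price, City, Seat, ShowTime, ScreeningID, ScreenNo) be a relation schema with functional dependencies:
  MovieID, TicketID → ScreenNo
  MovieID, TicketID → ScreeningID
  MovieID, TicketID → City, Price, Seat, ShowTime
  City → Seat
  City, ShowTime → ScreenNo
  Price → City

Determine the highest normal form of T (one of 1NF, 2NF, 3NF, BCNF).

2NF

Candidate key: {MovieID, TicketID}. Prime attributes: {MovieID, TicketID}.
City → Seat: {City}⁺ = {City, Seat}, which is not all of the attributes, so the left side is not a superkey — BCNF is violated.
City → Seat determines the non-prime attribute {Seat} from a non-superkey — 3NF is violated.
Checking every proper subset of each key, none determines a non-prime attribute — 2NF is satisfied.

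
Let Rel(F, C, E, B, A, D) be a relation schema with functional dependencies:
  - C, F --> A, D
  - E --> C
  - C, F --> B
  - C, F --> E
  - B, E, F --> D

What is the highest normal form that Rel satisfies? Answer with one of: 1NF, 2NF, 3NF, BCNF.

Candidate keys: {C, F}, {E, F}. Prime attributes: {C, E, F}.
For E --> C we have {E}⁺ = {C, E}; {E} is not a superkey, so BCNF fails.
Its right-hand attributes {C} are all prime, as are those of every other non-superkey FD — the relation is in 3NF.

3NF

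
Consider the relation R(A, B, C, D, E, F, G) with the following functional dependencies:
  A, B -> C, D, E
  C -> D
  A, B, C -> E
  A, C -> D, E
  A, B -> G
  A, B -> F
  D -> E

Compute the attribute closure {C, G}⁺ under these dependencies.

Start with {C, G}.
C -> D applies; add {D} → now {C, D, G}.
D -> E applies; add {E} → now {C, D, E, G}.
No further FD applies.

{C, D, E, G}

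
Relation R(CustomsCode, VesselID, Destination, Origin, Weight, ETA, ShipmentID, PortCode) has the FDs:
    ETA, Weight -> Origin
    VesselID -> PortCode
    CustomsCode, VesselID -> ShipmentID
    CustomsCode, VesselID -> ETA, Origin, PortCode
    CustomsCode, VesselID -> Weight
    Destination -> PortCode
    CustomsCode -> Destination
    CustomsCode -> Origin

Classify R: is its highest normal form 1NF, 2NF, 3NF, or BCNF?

1NF

Candidate key: {CustomsCode, VesselID}. Prime attributes: {CustomsCode, VesselID}.
ETA, Weight -> Origin: {ETA, Weight}⁺ = {ETA, Origin, Weight}, which is not all of the attributes, so the left side is not a superkey — BCNF is violated.
ETA, Weight -> Origin has non-prime {Origin} on the right and a non-superkey on the left, so 3NF fails.
{CustomsCode} is a proper subset of the key {CustomsCode, VesselID}, and {CustomsCode}⁺ contains the non-prime attributes {Destination, Origin, PortCode} — a partial dependency, so 2NF is violated.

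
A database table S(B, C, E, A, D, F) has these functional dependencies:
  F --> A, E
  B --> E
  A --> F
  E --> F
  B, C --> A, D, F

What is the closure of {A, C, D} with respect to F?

{A, C, D, E, F}

Start with {A, C, D}.
A --> F applies; add {F} → now {A, C, D, F}.
F --> A, E applies; add {E} → now {A, C, D, E, F}.
No further FD applies.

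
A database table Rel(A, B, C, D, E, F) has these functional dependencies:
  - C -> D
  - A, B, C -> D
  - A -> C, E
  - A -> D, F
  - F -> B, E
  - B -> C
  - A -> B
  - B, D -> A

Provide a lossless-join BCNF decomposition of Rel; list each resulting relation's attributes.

{A, B, C, E, F}; {C, D}

Candidate keys of the original relation: {A}, {B}, {F}.
Within {A, B, C, D, E, F}: {C}⁺ ∩ {A, B, C, D, E, F} = {C, D}, not the whole set, so C -> D violates BCNF; decompose into {C, D} and {A, B, C, E, F}.
{C, D}: every determinant is a superkey — BCNF.
{A, B, C, E, F}: every determinant is a superkey — BCNF.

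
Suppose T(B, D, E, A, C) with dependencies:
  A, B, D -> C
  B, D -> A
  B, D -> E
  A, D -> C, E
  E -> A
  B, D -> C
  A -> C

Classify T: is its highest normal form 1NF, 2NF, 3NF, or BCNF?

Candidate key: {B, D}. Prime attributes: {B, D}.
A, D -> C, E: {A, D}⁺ = {A, C, D, E}, which is not all of the attributes, so the left side is not a superkey — BCNF is violated.
A, D -> C, E has non-prime {C, E} on the right and a non-superkey on the left, so 3NF fails.
No proper subset of a key has a non-prime attribute in its closure, so there is no partial dependency; 2NF holds.

2NF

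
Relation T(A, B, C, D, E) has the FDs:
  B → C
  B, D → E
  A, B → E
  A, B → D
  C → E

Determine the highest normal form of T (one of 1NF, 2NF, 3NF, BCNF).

1NF

Candidate key: {A, B}. Prime attributes: {A, B}.
B → C breaks BCNF: {B}⁺ = {B, C, E}, so {B} is not a superkey.
B → C has non-prime {C} on the right and a non-superkey on the left, so 3NF fails.
Since {B} ⊂ {A, B} and {B}⁺ ⊇ {C, E} with {C, E} non-prime, there is a partial dependency; 2NF fails.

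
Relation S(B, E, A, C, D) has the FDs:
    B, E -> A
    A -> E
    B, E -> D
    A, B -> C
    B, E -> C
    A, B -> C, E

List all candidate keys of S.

Attributes never on any right-hand side: {B} — every candidate key must contain it.
Closure of {A, B} is {A, B, C, D, E}, the whole schema; {A, B} is a candidate key.
Closure of {B, E} is {A, B, C, D, E}, the whole schema; {B, E} is a candidate key.
Any other superkey properly contains one of these, so there are no further candidate keys.

{A, B}, {B, E}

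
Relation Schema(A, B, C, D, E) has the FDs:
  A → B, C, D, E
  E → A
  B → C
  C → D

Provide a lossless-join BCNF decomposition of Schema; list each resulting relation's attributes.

{A, B, E}; {B, C}; {C, D}

Candidate keys of the original relation: {A}, {E}.
{A, B, C, D, E}: {B} determines {B, C, D} here but is not a superkey — split on B → C, D, giving {B, C, D} and {A, B, E}.
{B, C, D}: {C} determines {C, D} here but is not a superkey — split on C → D, giving {C, D} and {B, C}.
{C, D} has no BCNF violation.
{B, C} has no BCNF violation.
{A, B, E} has no BCNF violation.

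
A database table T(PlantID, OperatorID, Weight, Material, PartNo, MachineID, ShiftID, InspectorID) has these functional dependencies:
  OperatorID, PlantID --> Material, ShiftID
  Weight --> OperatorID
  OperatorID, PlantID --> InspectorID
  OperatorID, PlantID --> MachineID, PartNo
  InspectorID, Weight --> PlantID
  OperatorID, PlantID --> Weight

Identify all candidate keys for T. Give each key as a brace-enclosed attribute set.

{InspectorID, Weight}, {OperatorID, PlantID}, {PlantID, Weight}

Closure of {InspectorID, Weight} is {InspectorID, MachineID, Material, OperatorID, PartNo, PlantID, ShiftID, Weight}, the whole schema; {InspectorID, Weight} is a candidate key.
Closure of {OperatorID, PlantID} is {InspectorID, MachineID, Material, OperatorID, PartNo, PlantID, ShiftID, Weight}, the whole schema; {OperatorID, PlantID} is a candidate key.
Closure of {PlantID, Weight} is {InspectorID, MachineID, Material, OperatorID, PartNo, PlantID, ShiftID, Weight}, the whole schema; {PlantID, Weight} is a candidate key.
No proper subset of any of these is a key, and no other minimal superkey exists.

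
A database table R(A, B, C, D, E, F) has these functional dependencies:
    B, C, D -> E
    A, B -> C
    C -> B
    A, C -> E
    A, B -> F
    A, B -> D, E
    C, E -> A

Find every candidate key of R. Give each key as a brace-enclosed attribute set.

{A, B} is a candidate key since {A, B}⁺ = {A, B, C, D, E, F} covers every attribute.
{A, C} is a candidate key since {A, C}⁺ = {A, B, C, D, E, F} covers every attribute.
{C, D} is a candidate key since {C, D}⁺ = {A, B, C, D, E, F} covers every attribute.
{C, E} is a candidate key since {C, E}⁺ = {A, B, C, D, E, F} covers every attribute.
These are minimal and exhaustive — every other superkey contains one of them.

{A, B}, {A, C}, {C, D}, {C, E}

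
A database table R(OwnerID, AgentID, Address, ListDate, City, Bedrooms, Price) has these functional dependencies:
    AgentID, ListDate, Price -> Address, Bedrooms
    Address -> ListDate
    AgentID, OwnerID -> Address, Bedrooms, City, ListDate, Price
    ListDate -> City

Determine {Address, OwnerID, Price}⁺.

{Address, City, ListDate, OwnerID, Price}

Start with {Address, OwnerID, Price}.
Address -> ListDate applies; add {ListDate} → now {Address, ListDate, OwnerID, Price}.
ListDate -> City applies; add {City} → now {Address, City, ListDate, OwnerID, Price}.
No further FD applies.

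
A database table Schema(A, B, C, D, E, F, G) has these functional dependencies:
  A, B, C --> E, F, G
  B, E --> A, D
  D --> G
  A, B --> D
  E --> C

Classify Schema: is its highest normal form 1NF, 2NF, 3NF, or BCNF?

1NF

Candidate keys: {A, B, C}, {B, E}. Prime attributes: {A, B, C, E}.
For D --> G we have {D}⁺ = {D, G}; {D} is not a superkey, so BCNF fails.
D --> G determines the non-prime attribute {G} from a non-superkey — 3NF is violated.
Since {A, B} ⊂ {A, B, C} and {A, B}⁺ ⊇ {D, G} with {D, G} non-prime, there is a partial dependency; 2NF fails.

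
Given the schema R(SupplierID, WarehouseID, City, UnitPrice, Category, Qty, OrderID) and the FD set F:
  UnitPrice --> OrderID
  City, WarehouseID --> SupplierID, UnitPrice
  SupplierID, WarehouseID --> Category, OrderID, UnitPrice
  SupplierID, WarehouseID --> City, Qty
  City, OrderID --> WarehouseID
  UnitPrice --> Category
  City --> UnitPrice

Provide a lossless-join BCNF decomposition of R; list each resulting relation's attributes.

{Category, OrderID, UnitPrice}; {City, Qty, SupplierID, UnitPrice, WarehouseID}

Candidate keys of the original relation: {City}, {SupplierID, WarehouseID}.
{Category, City, OrderID, Qty, SupplierID, UnitPrice, WarehouseID}: {UnitPrice} determines {Category, OrderID, UnitPrice} here but is not a superkey — split on UnitPrice --> Category, OrderID, giving {Category, OrderID, UnitPrice} and {City, Qty, SupplierID, UnitPrice, WarehouseID}.
{Category, OrderID, UnitPrice} has no BCNF violation.
{City, Qty, SupplierID, UnitPrice, WarehouseID} has no BCNF violation.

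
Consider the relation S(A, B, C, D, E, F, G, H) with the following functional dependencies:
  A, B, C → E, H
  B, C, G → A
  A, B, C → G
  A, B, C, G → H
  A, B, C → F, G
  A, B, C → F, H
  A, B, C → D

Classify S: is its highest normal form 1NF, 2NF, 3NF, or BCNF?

Candidate keys: {A, B, C}, {B, C, G}. Prime attributes: {A, B, C, G}.
Each dependency's left side is a superkey — BCNF holds.

BCNF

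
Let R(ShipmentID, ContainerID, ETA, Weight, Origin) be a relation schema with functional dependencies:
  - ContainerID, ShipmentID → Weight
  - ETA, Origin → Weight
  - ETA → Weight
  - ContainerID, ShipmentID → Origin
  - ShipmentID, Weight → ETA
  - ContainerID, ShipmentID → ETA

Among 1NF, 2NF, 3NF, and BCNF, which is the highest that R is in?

Candidate key: {ContainerID, ShipmentID}. Prime attributes: {ContainerID, ShipmentID}.
For ETA, Origin → Weight we have {ETA, Origin}⁺ = {ETA, Origin, Weight}; {ETA, Origin} is not a superkey, so BCNF fails.
ETA, Origin → Weight has non-prime {Weight} on the right and a non-superkey on the left, so 3NF fails.
No proper subset of a key has a non-prime attribute in its closure, so there is no partial dependency; 2NF holds.

2NF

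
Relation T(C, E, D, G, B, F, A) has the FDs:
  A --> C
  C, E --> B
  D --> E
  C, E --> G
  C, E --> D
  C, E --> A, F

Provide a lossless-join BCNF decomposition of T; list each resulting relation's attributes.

Candidate keys of the original relation: {A, D}, {A, E}, {C, D}, {C, E}.
Within {A, B, C, D, E, F, G}: {A}⁺ ∩ {A, B, C, D, E, F, G} = {A, C}, not the whole set, so A --> C violates BCNF; decompose into {A, C} and {A, B, D, E, F, G}.
{A, C}: every determinant is a superkey — BCNF.
Within {A, B, D, E, F, G}: {D}⁺ ∩ {A, B, D, E, F, G} = {D, E}, not the whole set, so D --> E violates BCNF; decompose into {D, E} and {A, B, D, F, G}.
{D, E}: every determinant is a superkey — BCNF.
{A, B, D, F, G}: every determinant is a superkey — BCNF.

{A, B, D, F, G}; {A, C}; {D, E}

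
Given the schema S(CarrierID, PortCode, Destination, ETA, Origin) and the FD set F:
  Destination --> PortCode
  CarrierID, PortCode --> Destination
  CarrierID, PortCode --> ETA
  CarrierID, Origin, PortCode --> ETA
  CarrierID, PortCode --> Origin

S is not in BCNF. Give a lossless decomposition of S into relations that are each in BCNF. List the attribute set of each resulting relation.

{CarrierID, Destination, ETA, Origin}; {Destination, PortCode}

Candidate keys of the original relation: {CarrierID, Destination}, {CarrierID, PortCode}.
In {CarrierID, Destination, ETA, Origin, PortCode}, {Destination} is not a superkey ({Destination}⁺ restricted to this set is {Destination, PortCode}), so split on Destination --> PortCode into {Destination, PortCode} and {CarrierID, Destination, ETA, Origin}.
{Destination, PortCode}: every determinant is a superkey — BCNF.
{CarrierID, Destination, ETA, Origin}: every determinant is a superkey — BCNF.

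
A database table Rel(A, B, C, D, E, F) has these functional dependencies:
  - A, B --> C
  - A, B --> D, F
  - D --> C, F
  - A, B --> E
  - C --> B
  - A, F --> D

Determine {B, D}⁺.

Start with {B, D}.
D --> C, F applies; add {C, F} → now {B, C, D, F}.
No further FD applies.

{B, C, D, F}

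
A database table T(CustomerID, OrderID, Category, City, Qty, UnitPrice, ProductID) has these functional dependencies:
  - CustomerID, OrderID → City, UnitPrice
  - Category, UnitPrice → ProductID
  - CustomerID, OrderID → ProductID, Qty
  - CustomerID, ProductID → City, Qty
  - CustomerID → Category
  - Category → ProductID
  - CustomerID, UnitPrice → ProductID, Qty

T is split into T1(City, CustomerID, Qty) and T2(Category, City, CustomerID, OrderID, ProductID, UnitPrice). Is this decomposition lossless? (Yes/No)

Common attributes: {City, CustomerID}; their closure is {Category, City, CustomerID, ProductID, Qty}.
T1 is contained in that closure, so T1 ∩ T2 → T1 holds and the join is lossless.

Yes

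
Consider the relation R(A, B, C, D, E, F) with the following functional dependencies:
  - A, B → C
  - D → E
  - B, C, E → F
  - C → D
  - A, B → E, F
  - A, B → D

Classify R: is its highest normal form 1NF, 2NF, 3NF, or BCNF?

Candidate key: {A, B}. Prime attributes: {A, B}.
D → E breaks BCNF: {D}⁺ = {D, E}, so {D} is not a superkey.
D → E determines the non-prime attribute {E} from a non-superkey — 3NF is violated.
No proper subset of a key has a non-prime attribute in its closure, so there is no partial dependency; 2NF holds.

2NF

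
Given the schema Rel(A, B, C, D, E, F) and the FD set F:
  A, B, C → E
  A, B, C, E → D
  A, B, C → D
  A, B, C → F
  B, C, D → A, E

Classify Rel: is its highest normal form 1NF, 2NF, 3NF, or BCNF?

BCNF

Candidate keys: {A, B, C}, {B, C, D}. Prime attributes: {A, B, C, D}.
Each dependency's left side is a superkey — BCNF holds.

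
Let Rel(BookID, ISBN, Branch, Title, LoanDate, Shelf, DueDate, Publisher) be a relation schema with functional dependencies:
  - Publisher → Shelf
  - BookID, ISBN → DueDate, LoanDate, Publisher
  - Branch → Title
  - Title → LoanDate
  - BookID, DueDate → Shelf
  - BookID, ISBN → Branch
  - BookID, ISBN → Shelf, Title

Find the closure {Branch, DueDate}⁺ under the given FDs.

Start with {Branch, DueDate}.
Branch → Title applies; add {Title} → now {Branch, DueDate, Title}.
Title → LoanDate applies; add {LoanDate} → now {Branch, DueDate, LoanDate, Title}.
No further FD applies.

{Branch, DueDate, LoanDate, Title}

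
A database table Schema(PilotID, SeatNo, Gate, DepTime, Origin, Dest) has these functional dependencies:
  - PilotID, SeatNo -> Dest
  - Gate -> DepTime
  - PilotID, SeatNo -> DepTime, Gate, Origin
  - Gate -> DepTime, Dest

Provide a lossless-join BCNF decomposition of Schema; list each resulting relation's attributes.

Candidate key of the original relation: {PilotID, SeatNo}.
{DepTime, Dest, Gate, Origin, PilotID, SeatNo}: {Gate} determines {DepTime, Dest, Gate} here but is not a superkey — split on Gate -> DepTime, Dest, giving {DepTime, Dest, Gate} and {Gate, Origin, PilotID, SeatNo}.
{DepTime, Dest, Gate} has no BCNF violation.
{Gate, Origin, PilotID, SeatNo} has no BCNF violation.

{DepTime, Dest, Gate}; {Gate, Origin, PilotID, SeatNo}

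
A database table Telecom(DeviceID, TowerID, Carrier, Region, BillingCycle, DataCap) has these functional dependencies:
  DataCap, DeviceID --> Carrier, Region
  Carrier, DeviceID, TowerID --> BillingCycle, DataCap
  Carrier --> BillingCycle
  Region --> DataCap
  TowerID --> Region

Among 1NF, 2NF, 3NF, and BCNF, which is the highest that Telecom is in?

Candidate key: {DeviceID, TowerID}. Prime attributes: {DeviceID, TowerID}.
DataCap, DeviceID --> Carrier, Region breaks BCNF: {DataCap, DeviceID}⁺ = {BillingCycle, Carrier, DataCap, DeviceID, Region}, so {DataCap, DeviceID} is not a superkey.
Because {Carrier, Region} are non-prime and the left side of DataCap, DeviceID --> Carrier, Region is not a superkey, the relation is not in 3NF.
Since {TowerID} ⊂ {DeviceID, TowerID} and {TowerID}⁺ ⊇ {DataCap, Region} with {DataCap, Region} non-prime, there is a partial dependency; 2NF fails.

1NF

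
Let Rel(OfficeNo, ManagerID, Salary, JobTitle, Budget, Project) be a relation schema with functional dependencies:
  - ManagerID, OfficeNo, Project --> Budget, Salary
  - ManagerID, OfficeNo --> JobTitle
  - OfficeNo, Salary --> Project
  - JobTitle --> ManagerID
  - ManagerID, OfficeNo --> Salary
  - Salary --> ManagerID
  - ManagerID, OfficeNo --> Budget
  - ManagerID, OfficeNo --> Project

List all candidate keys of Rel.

No FD produces {OfficeNo}, so it must be in every candidate key.
Closure of {JobTitle, OfficeNo} is {Budget, JobTitle, ManagerID, OfficeNo, Project, Salary}, the whole schema; {JobTitle, OfficeNo} is a candidate key.
Closure of {ManagerID, OfficeNo} is {Budget, JobTitle, ManagerID, OfficeNo, Project, Salary}, the whole schema; {ManagerID, OfficeNo} is a candidate key.
Closure of {OfficeNo, Salary} is {Budget, JobTitle, ManagerID, OfficeNo, Project, Salary}, the whole schema; {OfficeNo, Salary} is a candidate key.
These are minimal and exhaustive — every other superkey contains one of them.

{JobTitle, OfficeNo}, {ManagerID, OfficeNo}, {OfficeNo, Salary}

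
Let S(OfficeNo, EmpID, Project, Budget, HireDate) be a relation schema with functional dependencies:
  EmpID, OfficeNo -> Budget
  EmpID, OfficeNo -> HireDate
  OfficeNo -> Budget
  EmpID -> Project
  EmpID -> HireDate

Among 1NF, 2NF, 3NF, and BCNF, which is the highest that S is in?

1NF

Candidate key: {EmpID, OfficeNo}. Prime attributes: {EmpID, OfficeNo}.
For OfficeNo -> Budget we have {OfficeNo}⁺ = {Budget, OfficeNo}; {OfficeNo} is not a superkey, so BCNF fails.
OfficeNo -> Budget determines the non-prime attribute {Budget} from a non-superkey — 3NF is violated.
{EmpID} is a proper subset of the key {EmpID, OfficeNo}, and {EmpID}⁺ contains the non-prime attributes {HireDate, Project} — a partial dependency, so 2NF is violated.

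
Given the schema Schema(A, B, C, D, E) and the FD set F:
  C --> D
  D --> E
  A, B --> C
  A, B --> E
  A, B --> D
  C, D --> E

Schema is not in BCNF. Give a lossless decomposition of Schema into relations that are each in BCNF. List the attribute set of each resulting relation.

Candidate key of the original relation: {A, B}.
In {A, B, C, D, E}, {C} is not a superkey ({C}⁺ restricted to this set is {C, D, E}), so split on C --> D, E into {C, D, E} and {A, B, C}.
In {C, D, E}, {D} is not a superkey ({D}⁺ restricted to this set is {D, E}), so split on D --> E into {D, E} and {C, D}.
{D, E} is in BCNF.
{C, D} is in BCNF.
{A, B, C} is in BCNF.

{A, B, C}; {C, D}; {D, E}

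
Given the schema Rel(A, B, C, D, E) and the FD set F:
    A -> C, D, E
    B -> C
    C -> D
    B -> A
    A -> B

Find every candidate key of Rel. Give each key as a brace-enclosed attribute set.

{A}, {B}

{A}⁺ = {A, B, C, D, E} — all of the relation — so {A} is a candidate key.
{B}⁺ = {A, B, C, D, E} — all of the relation — so {B} is a candidate key.
No proper subset of any of these is a key, and no other minimal superkey exists.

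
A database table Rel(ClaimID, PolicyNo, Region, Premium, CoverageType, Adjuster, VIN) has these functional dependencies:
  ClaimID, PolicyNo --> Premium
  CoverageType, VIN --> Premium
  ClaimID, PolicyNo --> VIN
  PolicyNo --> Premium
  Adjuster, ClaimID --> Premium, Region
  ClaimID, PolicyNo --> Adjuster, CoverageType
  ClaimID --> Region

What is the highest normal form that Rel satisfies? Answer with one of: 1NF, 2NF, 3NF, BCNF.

Candidate key: {ClaimID, PolicyNo}. Prime attributes: {ClaimID, PolicyNo}.
CoverageType, VIN --> Premium breaks BCNF: {CoverageType, VIN}⁺ = {CoverageType, Premium, VIN}, so {CoverageType, VIN} is not a superkey.
CoverageType, VIN --> Premium determines the non-prime attribute {Premium} from a non-superkey — 3NF is violated.
The proper key subset {ClaimID} of {ClaimID, PolicyNo} determines non-prime {Region}, so the relation is not even in 2NF.

1NF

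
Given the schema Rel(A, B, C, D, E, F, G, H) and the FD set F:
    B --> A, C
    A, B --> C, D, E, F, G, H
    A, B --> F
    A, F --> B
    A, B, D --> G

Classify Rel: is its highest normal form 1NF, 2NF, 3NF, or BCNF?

Candidate keys: {A, F}, {B}. Prime attributes: {A, B, F}.
Each dependency's left side is a superkey — BCNF holds.

BCNF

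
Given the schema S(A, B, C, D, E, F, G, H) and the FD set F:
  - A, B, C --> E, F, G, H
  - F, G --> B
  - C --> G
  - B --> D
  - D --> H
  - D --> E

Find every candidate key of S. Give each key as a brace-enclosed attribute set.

Attributes never on any right-hand side: {A, C} — every candidate key must contain all of them.
Closure of {A, B, C} is {A, B, C, D, E, F, G, H}, the whole schema; {A, B, C} is a candidate key.
Closure of {A, C, F} is {A, B, C, D, E, F, G, H}, the whole schema; {A, C, F} is a candidate key.
No proper subset of any of these is a key, and no other minimal superkey exists.

{A, B, C}, {A, C, F}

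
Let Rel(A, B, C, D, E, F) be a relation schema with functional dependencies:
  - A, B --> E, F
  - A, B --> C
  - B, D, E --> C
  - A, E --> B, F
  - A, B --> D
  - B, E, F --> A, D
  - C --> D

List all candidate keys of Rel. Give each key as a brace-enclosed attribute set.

{A, B}, {A, E}, {B, E, F}

{A, B} is a candidate key since {A, B}⁺ = {A, B, C, D, E, F} covers every attribute.
{A, E} is a candidate key since {A, E}⁺ = {A, B, C, D, E, F} covers every attribute.
{B, E, F} is a candidate key since {B, E, F}⁺ = {A, B, C, D, E, F} covers every attribute.
These are minimal and exhaustive — every other superkey contains one of them.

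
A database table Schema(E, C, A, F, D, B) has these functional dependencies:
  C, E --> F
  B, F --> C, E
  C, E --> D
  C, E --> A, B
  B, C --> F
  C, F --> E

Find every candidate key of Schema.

{B, C} is a candidate key since {B, C}⁺ = {A, B, C, D, E, F} covers every attribute.
{B, F} is a candidate key since {B, F}⁺ = {A, B, C, D, E, F} covers every attribute.
{C, E} is a candidate key since {C, E}⁺ = {A, B, C, D, E, F} covers every attribute.
{C, F} is a candidate key since {C, F}⁺ = {A, B, C, D, E, F} covers every attribute.
Any other superkey properly contains one of these, so there are no further candidate keys.

{B, C}, {B, F}, {C, E}, {C, F}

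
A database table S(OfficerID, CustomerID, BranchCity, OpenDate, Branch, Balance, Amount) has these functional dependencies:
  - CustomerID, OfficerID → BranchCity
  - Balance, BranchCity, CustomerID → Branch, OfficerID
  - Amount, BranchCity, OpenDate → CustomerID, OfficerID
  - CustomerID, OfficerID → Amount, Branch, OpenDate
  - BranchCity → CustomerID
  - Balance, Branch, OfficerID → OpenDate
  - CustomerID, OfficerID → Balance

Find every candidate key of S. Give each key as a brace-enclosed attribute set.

{Balance, BranchCity} is a candidate key since {Balance, BranchCity}⁺ = {Amount, Balance, Branch, BranchCity, CustomerID, OfficerID, OpenDate} covers every attribute.
{BranchCity, OfficerID} is a candidate key since {BranchCity, OfficerID}⁺ = {Amount, Balance, Branch, BranchCity, CustomerID, OfficerID, OpenDate} covers every attribute.
{CustomerID, OfficerID} is a candidate key since {CustomerID, OfficerID}⁺ = {Amount, Balance, Branch, BranchCity, CustomerID, OfficerID, OpenDate} covers every attribute.
{Amount, BranchCity, OpenDate} is a candidate key since {Amount, BranchCity, OpenDate}⁺ = {Amount, Balance, Branch, BranchCity, CustomerID, OfficerID, OpenDate} covers every attribute.
Any other superkey properly contains one of these, so there are no further candidate keys.

{Amount, BranchCity, OpenDate}, {Balance, BranchCity}, {BranchCity, OfficerID}, {CustomerID, OfficerID}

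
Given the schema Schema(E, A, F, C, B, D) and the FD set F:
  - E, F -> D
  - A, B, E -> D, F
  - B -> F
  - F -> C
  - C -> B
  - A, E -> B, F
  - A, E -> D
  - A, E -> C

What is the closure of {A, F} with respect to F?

Start with {A, F}.
F -> C applies; add {C} → now {A, C, F}.
C -> B applies; add {B} → now {A, B, C, F}.
No further FD applies.

{A, B, C, F}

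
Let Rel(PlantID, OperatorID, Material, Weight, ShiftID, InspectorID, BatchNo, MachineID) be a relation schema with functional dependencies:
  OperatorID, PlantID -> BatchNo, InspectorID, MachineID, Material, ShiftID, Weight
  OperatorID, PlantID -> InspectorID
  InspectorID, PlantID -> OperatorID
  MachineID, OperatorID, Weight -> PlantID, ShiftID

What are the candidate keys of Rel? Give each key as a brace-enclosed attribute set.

{InspectorID, PlantID}, {MachineID, OperatorID, Weight}, {OperatorID, PlantID}

{InspectorID, PlantID} is a candidate key since {InspectorID, PlantID}⁺ = {BatchNo, InspectorID, MachineID, Material, OperatorID, PlantID, ShiftID, Weight} covers every attribute.
{OperatorID, PlantID} is a candidate key since {OperatorID, PlantID}⁺ = {BatchNo, InspectorID, MachineID, Material, OperatorID, PlantID, ShiftID, Weight} covers every attribute.
{MachineID, OperatorID, Weight} is a candidate key since {MachineID, OperatorID, Weight}⁺ = {BatchNo, InspectorID, MachineID, Material, OperatorID, PlantID, ShiftID, Weight} covers every attribute.
These are minimal and exhaustive — every other superkey contains one of them.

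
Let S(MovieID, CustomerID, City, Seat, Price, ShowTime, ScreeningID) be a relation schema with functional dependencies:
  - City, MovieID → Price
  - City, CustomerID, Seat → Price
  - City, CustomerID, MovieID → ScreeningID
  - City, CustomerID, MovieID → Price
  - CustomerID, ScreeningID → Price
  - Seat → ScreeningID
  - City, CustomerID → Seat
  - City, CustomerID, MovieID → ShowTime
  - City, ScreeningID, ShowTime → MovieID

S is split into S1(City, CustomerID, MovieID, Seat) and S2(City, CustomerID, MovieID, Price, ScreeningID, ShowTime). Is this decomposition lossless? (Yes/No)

S1 ∩ S2 = {City, CustomerID, MovieID}; its closure under F is {City, CustomerID, MovieID, Price, ScreeningID, Seat, ShowTime}.
Since S1 ⊆ {City, CustomerID, MovieID, Price, ScreeningID, Seat, ShowTime}, the intersection is a superkey of S1; the decomposition is lossless.

Yes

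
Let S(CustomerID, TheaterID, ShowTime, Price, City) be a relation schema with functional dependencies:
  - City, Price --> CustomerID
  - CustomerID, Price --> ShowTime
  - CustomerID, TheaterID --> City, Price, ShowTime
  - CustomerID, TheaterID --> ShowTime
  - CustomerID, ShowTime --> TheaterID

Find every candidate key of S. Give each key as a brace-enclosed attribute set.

{City, Price}, {CustomerID, Price}, {CustomerID, ShowTime}, {CustomerID, TheaterID}

{City, Price}⁺ = {City, CustomerID, Price, ShowTime, TheaterID}, which is every attribute, so {City, Price} is a candidate key.
{CustomerID, Price}⁺ = {City, CustomerID, Price, ShowTime, TheaterID}, which is every attribute, so {CustomerID, Price} is a candidate key.
{CustomerID, ShowTime}⁺ = {City, CustomerID, Price, ShowTime, TheaterID}, which is every attribute, so {CustomerID, ShowTime} is a candidate key.
{CustomerID, TheaterID}⁺ = {City, CustomerID, Price, ShowTime, TheaterID}, which is every attribute, so {CustomerID, TheaterID} is a candidate key.
No proper subset of any of these is a key, and no other minimal superkey exists.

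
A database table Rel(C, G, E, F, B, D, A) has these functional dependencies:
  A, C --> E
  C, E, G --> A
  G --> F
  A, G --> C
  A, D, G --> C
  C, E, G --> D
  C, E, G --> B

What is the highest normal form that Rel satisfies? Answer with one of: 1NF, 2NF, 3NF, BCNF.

1NF

Candidate keys: {A, G}, {C, E, G}. Prime attributes: {A, C, E, G}.
A, C --> E: {A, C}⁺ = {A, C, E}, which is not all of the attributes, so the left side is not a superkey — BCNF is violated.
G --> F determines the non-prime attribute {F} from a non-superkey — 3NF is violated.
Since {G} ⊂ {A, G} and {G}⁺ ⊇ {F} with {F} non-prime, there is a partial dependency; 2NF fails.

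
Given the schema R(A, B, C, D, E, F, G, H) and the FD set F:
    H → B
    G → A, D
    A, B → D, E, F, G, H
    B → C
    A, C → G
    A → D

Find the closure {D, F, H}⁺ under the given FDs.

{B, C, D, F, H}

Start with {D, F, H}.
H → B applies; add {B} → now {B, D, F, H}.
B → C applies; add {C} → now {B, C, D, F, H}.
No further FD applies.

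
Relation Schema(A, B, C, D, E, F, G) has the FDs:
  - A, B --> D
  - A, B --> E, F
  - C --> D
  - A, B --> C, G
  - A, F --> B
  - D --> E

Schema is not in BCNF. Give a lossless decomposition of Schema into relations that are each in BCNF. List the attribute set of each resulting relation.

Candidate keys of the original relation: {A, B}, {A, F}.
{A, B, C, D, E, F, G}: {C} determines {C, D, E} here but is not a superkey — split on C --> D, E, giving {C, D, E} and {A, B, C, F, G}.
{C, D, E}: {D} determines {D, E} here but is not a superkey — split on D --> E, giving {D, E} and {C, D}.
{D, E} is in BCNF.
{C, D} is in BCNF.
{A, B, C, F, G} is in BCNF.

{A, B, C, F, G}; {C, D}; {D, E}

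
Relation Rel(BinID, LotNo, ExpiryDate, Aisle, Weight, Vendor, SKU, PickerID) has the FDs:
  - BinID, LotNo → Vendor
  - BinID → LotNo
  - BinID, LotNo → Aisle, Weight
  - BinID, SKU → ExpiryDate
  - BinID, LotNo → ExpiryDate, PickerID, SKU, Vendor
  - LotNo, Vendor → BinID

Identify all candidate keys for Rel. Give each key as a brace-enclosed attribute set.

{BinID}, {LotNo, Vendor}

{BinID}⁺ = {Aisle, BinID, ExpiryDate, LotNo, PickerID, SKU, Vendor, Weight}, which is every attribute, so {BinID} is a candidate key.
{LotNo, Vendor}⁺ = {Aisle, BinID, ExpiryDate, LotNo, PickerID, SKU, Vendor, Weight}, which is every attribute, so {LotNo, Vendor} is a candidate key.
No proper subset of any of these is a key, and no other minimal superkey exists.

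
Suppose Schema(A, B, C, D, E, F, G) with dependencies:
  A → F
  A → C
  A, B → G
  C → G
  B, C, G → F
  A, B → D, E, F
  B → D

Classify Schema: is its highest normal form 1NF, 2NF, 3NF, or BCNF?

1NF

Candidate key: {A, B}. Prime attributes: {A, B}.
A → F breaks BCNF: {A}⁺ = {A, C, F, G}, so {A} is not a superkey.
A → F determines the non-prime attribute {F} from a non-superkey — 3NF is violated.
The proper key subset {A} of {A, B} determines non-prime {C, F, G}, so the relation is not even in 2NF.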